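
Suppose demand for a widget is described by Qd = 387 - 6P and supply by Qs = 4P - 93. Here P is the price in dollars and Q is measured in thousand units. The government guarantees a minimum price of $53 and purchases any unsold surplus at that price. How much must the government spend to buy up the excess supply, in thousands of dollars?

Without the control the market clears where 387 - 6P = 4P - 93, i.e. P* = 48 and Q* = 99.
The floor of 53 is above the equilibrium price 48, so it binds.
At P = 53: Qd = 387 - 6·53 = 69 and Qs = 4·53 - 93 = 119.
Surplus = Qs - Qd = 50.
Government expenditure = surplus × support price = 50 × 53 = 2650.

2650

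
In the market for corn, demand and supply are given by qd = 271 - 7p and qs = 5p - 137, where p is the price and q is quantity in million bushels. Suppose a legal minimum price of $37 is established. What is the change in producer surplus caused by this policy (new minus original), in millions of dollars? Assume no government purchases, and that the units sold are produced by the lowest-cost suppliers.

-8.1

Without the control the market clears where 271 - 7p = 5p - 137, i.e. p* = 34 and q* = 33.
The floor of 37 is above the equilibrium price 34, so it binds.
At p = 37: qd = 271 - 7·37 = 12 and qs = 5·37 - 137 = 48.
Producer surplus without the control is ½ · (34 - 27.4) · 33 = 108.9.
With the floor, 12 units are sold at 37. The supply price at q = 12 is 29.8, so PS = ½ · [(37 - 27.4) + (37 - 29.8)] · 12 = 100.8.
Change in producer surplus = 100.8 - 108.9 = -8.1.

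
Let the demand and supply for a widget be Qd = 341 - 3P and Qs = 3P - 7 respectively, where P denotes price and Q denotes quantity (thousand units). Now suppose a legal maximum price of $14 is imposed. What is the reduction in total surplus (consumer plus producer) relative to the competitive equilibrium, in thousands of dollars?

5808

Without the control the market clears where 341 - 3P = 3P - 7, i.e. P* = 58 and Q* = 167.
The ceiling of 14 is below the equilibrium price 58, so it binds.
At P = 14: Qd = 341 - 3·14 = 299 and Qs = 3·14 - 7 = 35.
Quantity traded falls to 35. At Q = 35 the demand price is (341 - 35)/3 = 102 and the supply price is (7 + 35)/3 = 14.
Deadweight loss = ½ · (102 - 14) · (167 - 35) = ½ · 88 · 132 = 5808.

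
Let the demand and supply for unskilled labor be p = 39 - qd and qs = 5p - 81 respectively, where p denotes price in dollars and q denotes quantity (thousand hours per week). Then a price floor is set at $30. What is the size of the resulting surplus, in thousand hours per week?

60

Rearranging demand gives qd = 39 - p. Setting quantity demanded equal to quantity supplied, 39 - p = 5p - 81, gives p* = 20 and q* = 19.
The floor of 30 is above the equilibrium price 20, so it binds.
At p = 30: qd = 39 - 30 = 9 and qs = 5·30 - 81 = 69.
Surplus = qs - qd = 69 - 9 = 60.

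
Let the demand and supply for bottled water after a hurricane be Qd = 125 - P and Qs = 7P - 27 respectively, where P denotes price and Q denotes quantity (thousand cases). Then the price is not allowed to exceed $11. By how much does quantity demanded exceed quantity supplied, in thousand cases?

Equilibrium: 125 - P = 7P - 27, so 152 = 8P and P* = 19, Q* = 106.
Because the ceiling (11) lies below the market-clearing price, it is binding.
At P = 11: Qd = 125 - 11 = 114 and Qs = 7·11 - 27 = 50.
Shortage = Qd - Qs = 114 - 50 = 64.

64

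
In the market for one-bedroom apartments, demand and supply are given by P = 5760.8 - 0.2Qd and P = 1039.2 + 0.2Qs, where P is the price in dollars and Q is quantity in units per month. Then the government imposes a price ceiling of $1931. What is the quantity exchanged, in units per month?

4459

Rearranging demand gives Qd = 28804 - 5P; rearranging supply gives Qs = 5P - 5196. Without the control the market clears where 28804 - 5P = 5P - 5196, i.e. P* = 3400 and Q* = 11804.
The ceiling of 1931 is below the equilibrium price 3400, so it binds.
At P = 1931: Qd = 28804 - 5·1931 = 19149 and Qs = 5·1931 - 5196 = 4459.
The quantity actually transacted is the short side, supply: 4459.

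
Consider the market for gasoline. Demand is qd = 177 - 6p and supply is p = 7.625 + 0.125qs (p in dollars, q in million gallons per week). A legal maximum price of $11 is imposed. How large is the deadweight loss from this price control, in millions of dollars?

Rearranging supply gives qs = 8p - 61. Equilibrium: 177 - 6p = 8p - 61, so 238 = 14p and p* = 17, q* = 75.
Since 11 < 17, the ceiling is binding.
At p = 11: qd = 177 - 6·11 = 111 and qs = 8·11 - 61 = 27.
Quantity traded falls to 27. At q = 27 the demand price is (177 - 27)/6 = 25 and the supply price is (61 + 27)/8 = 11.
Deadweight loss = ½ · (25 - 11) · (75 - 27) = ½ · 14 · 48 = 336.

336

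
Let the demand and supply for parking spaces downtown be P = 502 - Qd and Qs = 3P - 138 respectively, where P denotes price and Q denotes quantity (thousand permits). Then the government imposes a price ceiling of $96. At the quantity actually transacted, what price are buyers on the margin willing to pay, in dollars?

Rearranging demand gives Qd = 502 - P. Equilibrium: 502 - P = 3P - 138, so 640 = 4P and P* = 160, Q* = 342.
Since 96 < 160, the ceiling is binding.
At P = 96: Qd = 502 - 96 = 406 and Qs = 3·96 - 138 = 150.
Only 150 units reach the market. On the demand curve, the marginal buyer's willingness to pay at Q = 150 is (502 - 150) = 352.

352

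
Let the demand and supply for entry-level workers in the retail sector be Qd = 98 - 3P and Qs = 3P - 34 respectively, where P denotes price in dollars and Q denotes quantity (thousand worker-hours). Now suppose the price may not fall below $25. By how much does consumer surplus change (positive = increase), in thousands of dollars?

In a free market, 98 - 3P = 3P - 34 gives the equilibrium P* = 22, Q* = 32.
Because the floor (25) lies above the market-clearing price, it is binding.
At P = 25: Qd = 98 - 3·25 = 23 and Qs = 3·25 - 34 = 41.
Consumer surplus without the control is ½ · (98/3 - 22) · 32 = 512/3.
With the floor, consumers buy 23 units at 25, so CS = ½ · (98/3 - 25) · 23 = 529/6.
Change in consumer surplus = 529/6 - 512/3 = -82.5.

-82.5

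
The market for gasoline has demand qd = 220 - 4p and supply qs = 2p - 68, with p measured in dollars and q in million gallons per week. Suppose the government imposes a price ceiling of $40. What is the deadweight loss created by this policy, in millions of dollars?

96

In a free market, 220 - 4p = 2p - 68 gives the equilibrium p* = 48, q* = 28.
Because the ceiling (40) lies below the market-clearing price, it is binding.
At p = 40: qd = 220 - 4·40 = 60 and qs = 2·40 - 68 = 12.
Quantity traded falls to 12. At q = 12 the demand price is (220 - 12)/4 = 52 and the supply price is (68 + 12)/2 = 40.
Deadweight loss = ½ · (52 - 40) · (28 - 12) = ½ · 12 · 16 = 96.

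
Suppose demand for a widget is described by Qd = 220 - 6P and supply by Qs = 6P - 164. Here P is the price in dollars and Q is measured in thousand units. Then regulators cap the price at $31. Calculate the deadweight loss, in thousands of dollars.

6

In a free market, 220 - 6P = 6P - 164 gives the equilibrium P* = 32, Q* = 28.
Because the ceiling (31) lies below the market-clearing price, it is binding.
At P = 31: Qd = 220 - 6·31 = 34 and Qs = 6·31 - 164 = 22.
Quantity traded falls to 22. At Q = 22 the demand price is (220 - 22)/6 = 33 and the supply price is (164 + 22)/6 = 31.
Deadweight loss = ½ · (33 - 31) · (28 - 22) = ½ · 2 · 6 = 6.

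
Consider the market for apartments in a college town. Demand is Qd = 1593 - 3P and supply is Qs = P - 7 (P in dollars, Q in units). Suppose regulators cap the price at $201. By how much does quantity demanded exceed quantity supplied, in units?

In a free market, 1593 - 3P = P - 7 gives the equilibrium P* = 400, Q* = 393.
Since 201 < 400, the ceiling is binding.
At P = 201: Qd = 1593 - 3·201 = 990 and Qs = 201 - 7 = 194.
Shortage = Qd - Qs = 990 - 194 = 796.

796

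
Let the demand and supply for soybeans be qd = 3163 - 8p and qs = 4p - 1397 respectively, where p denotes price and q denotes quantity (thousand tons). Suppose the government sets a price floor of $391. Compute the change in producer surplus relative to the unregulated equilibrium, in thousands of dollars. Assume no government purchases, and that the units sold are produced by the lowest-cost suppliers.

Setting quantity demanded equal to quantity supplied, 3163 - 8p = 4p - 1397, gives p* = 380 and q* = 123.
Since 391 > 380, the floor is binding.
At p = 391: qd = 3163 - 8·391 = 35 and qs = 4·391 - 1397 = 167.
Producer surplus without the control is ½ · (380 - 349.25) · 123 = 1891.125.
With the floor, 35 units are sold at 391. The supply price at q = 35 is 358, so PS = ½ · [(391 - 349.25) + (391 - 358)] · 35 = 1308.125.
Change in producer surplus = 1308.125 - 1891.125 = -583.

-583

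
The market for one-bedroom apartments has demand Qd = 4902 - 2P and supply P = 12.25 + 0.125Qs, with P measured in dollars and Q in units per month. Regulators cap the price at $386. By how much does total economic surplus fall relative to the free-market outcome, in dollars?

Rearranging supply gives Qs = 8P - 98. Setting quantity demanded equal to quantity supplied, 4902 - 2P = 8P - 98, gives P* = 500 and Q* = 3902.
Since 386 < 500, the ceiling is binding.
At P = 386: Qd = 4902 - 2·386 = 4130 and Qs = 8·386 - 98 = 2990.
Quantity traded falls to 2990. At Q = 2990 the demand price is (4902 - 2990)/2 = 956 and the supply price is (98 + 2990)/8 = 386.
Deadweight loss = ½ · (956 - 386) · (3902 - 2990) = ½ · 570 · 912 = 259920.

259920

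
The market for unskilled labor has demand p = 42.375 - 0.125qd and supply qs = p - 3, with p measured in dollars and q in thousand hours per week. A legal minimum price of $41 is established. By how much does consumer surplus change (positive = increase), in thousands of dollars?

Rearranging demand gives qd = 339 - 8p. In a free market, 339 - 8p = p - 3 gives the equilibrium p* = 38, q* = 35.
Since 41 > 38, the floor is binding.
At p = 41: qd = 339 - 8·41 = 11 and qs = 41 - 3 = 38.
Consumer surplus without the control is ½ · (42.375 - 38) · 35 = 76.5625.
With the floor, consumers buy 11 units at 41, so CS = ½ · (42.375 - 41) · 11 = 7.5625.
Change in consumer surplus = 7.5625 - 76.5625 = -69.

-69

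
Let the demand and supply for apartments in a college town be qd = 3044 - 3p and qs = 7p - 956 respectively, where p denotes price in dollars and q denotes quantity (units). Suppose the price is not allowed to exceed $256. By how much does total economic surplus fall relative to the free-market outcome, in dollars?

Equilibrium: 3044 - 3p = 7p - 956, so 4000 = 10p and p* = 400, q* = 1844.
Because the ceiling (256) lies below the market-clearing price, it is binding.
At p = 256: qd = 3044 - 3·256 = 2276 and qs = 7·256 - 956 = 836.
Quantity traded falls to 836. At q = 836 the demand price is (3044 - 836)/3 = 736 and the supply price is (956 + 836)/7 = 256.
Deadweight loss = ½ · (736 - 256) · (1844 - 836) = ½ · 480 · 1008 = 241920.

241920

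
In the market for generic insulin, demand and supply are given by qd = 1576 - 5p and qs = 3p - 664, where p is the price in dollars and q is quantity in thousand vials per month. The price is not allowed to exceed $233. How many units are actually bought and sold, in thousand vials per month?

35

In a free market, 1576 - 5p = 3p - 664 gives the equilibrium p* = 280, q* = 176.
The ceiling of 233 is below the equilibrium price 280, so it binds.
At p = 233: qd = 1576 - 5·233 = 411 and qs = 3·233 - 664 = 35.
The quantity actually transacted is the short side, supply: 35.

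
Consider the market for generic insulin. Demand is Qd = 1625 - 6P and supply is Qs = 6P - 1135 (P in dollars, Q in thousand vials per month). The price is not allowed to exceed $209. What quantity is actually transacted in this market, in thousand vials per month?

In a free market, 1625 - 6P = 6P - 1135 gives the equilibrium P* = 230, Q* = 245.
Because the ceiling (209) lies below the market-clearing price, it is binding.
At P = 209: Qd = 1625 - 6·209 = 371 and Qs = 6·209 - 1135 = 119.
The quantity actually transacted is the short side, supply: 119.

119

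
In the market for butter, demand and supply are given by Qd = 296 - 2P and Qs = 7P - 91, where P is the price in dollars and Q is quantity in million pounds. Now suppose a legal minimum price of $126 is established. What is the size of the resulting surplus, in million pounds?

747

In a free market, 296 - 2P = 7P - 91 gives the equilibrium P* = 43, Q* = 210.
Since 126 > 43, the floor is binding.
At P = 126: Qd = 296 - 2·126 = 44 and Qs = 7·126 - 91 = 791.
Surplus = Qs - Qd = 791 - 44 = 747.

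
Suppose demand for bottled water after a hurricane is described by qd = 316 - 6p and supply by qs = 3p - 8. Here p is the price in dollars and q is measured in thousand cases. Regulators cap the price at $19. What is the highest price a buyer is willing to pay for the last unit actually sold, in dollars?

Equilibrium: 316 - 6p = 3p - 8, so 324 = 9p and p* = 36, q* = 100.
Since 19 < 36, the ceiling is binding.
At p = 19: qd = 316 - 6·19 = 202 and qs = 3·19 - 8 = 49.
Only 49 units reach the market. On the demand curve, the marginal buyer's willingness to pay at q = 49 is (316 - 49)/6 = 44.5.

44.5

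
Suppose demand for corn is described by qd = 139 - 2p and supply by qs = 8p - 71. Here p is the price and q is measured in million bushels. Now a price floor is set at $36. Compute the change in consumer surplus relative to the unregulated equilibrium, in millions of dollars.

-1230

Equilibrium: 139 - 2p = 8p - 71, so 210 = 10p and p* = 21, q* = 97.
Because the floor (36) lies above the market-clearing price, it is binding.
At p = 36: qd = 139 - 2·36 = 67 and qs = 8·36 - 71 = 217.
Consumer surplus without the control is ½ · (69.5 - 21) · 97 = 2352.25.
With the floor, consumers buy 67 units at 36, so CS = ½ · (69.5 - 36) · 67 = 1122.25.
Change in consumer surplus = 1122.25 - 2352.25 = -1230.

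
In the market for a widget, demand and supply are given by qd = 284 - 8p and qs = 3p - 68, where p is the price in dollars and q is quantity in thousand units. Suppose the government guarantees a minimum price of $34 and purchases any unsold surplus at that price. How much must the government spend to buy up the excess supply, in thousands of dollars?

Setting quantity demanded equal to quantity supplied, 284 - 8p = 3p - 68, gives p* = 32 and q* = 28.
The floor of 34 is above the equilibrium price 32, so it binds.
At p = 34: qd = 284 - 8·34 = 12 and qs = 3·34 - 68 = 34.
Surplus = qs - qd = 22.
Government expenditure = surplus × support price = 22 × 34 = 748.

748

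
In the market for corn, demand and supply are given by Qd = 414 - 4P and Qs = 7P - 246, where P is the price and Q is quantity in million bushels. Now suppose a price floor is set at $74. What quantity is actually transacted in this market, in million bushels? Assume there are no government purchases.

Setting quantity demanded equal to quantity supplied, 414 - 4P = 7P - 246, gives P* = 60 and Q* = 174.
The floor of 74 is above the equilibrium price 60, so it binds.
At P = 74: Qd = 414 - 4·74 = 118 and Qs = 7·74 - 246 = 272.
The quantity actually transacted is the short side, demand: 118.

118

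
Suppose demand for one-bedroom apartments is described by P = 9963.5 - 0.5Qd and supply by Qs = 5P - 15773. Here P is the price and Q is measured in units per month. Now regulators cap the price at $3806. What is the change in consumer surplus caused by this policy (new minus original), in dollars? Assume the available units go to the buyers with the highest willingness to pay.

-6250667

Rearranging demand gives Qd = 19927 - 2P. In a free market, 19927 - 2P = 5P - 15773 gives the equilibrium P* = 5100, Q* = 9727.
Since 3806 < 5100, the ceiling is binding.
At P = 3806: Qd = 19927 - 2·3806 = 12315 and Qs = 5·3806 - 15773 = 3257.
Consumer surplus without the control is ½ · (9963.5 - 5100) · 9727 = 23653632.25.
With the ceiling, 3257 units are sold at 3806 (assume they go to the highest-value buyers). The demand price at Q = 3257 is 8335, so CS = ½ · [(9963.5 - 3806) + (8335 - 3806)] · 3257 = 17402965.25.
Change in consumer surplus = 17402965.25 - 23653632.25 = -6250667.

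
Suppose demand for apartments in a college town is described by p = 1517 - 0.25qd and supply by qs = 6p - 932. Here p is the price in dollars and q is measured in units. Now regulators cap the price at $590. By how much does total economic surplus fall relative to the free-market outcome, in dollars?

90750

Rearranging demand gives qd = 6068 - 4p. In a free market, 6068 - 4p = 6p - 932 gives the equilibrium p* = 700, q* = 3268.
Because the ceiling (590) lies below the market-clearing price, it is binding.
At p = 590: qd = 6068 - 4·590 = 3708 and qs = 6·590 - 932 = 2608.
Quantity traded falls to 2608. At q = 2608 the demand price is (6068 - 2608)/4 = 865 and the supply price is (932 + 2608)/6 = 590.
Deadweight loss = ½ · (865 - 590) · (3268 - 2608) = ½ · 275 · 660 = 90750.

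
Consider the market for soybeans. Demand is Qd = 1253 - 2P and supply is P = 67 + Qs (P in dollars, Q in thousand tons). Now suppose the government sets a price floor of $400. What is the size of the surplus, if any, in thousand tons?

0

Rearranging supply gives Qs = P - 67. Setting quantity demanded equal to quantity supplied, 1253 - 2P = P - 67, gives P* = 440 and Q* = 373.
Since 400 is below P* = 440, the floor does not bind and the free-market outcome prevails.
Since the control does not bind, there is no surplus.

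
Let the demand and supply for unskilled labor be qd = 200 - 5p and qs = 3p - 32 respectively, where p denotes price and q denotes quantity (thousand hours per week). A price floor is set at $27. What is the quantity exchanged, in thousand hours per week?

Setting quantity demanded equal to quantity supplied, 200 - 5p = 3p - 32, gives p* = 29 and q* = 55.
Since 27 is below p* = 29, the floor does not bind and the free-market outcome prevails.

55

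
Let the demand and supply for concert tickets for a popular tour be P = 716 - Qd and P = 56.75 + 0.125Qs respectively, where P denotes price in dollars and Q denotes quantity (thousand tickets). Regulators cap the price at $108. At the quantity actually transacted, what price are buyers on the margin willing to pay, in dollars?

306

Rearranging demand gives Qd = 716 - P; rearranging supply gives Qs = 8P - 454. Equilibrium: 716 - P = 8P - 454, so 1170 = 9P and P* = 130, Q* = 586.
The ceiling of 108 is below the equilibrium price 130, so it binds.
At P = 108: Qd = 716 - 108 = 608 and Qs = 8·108 - 454 = 410.
Only 410 units reach the market. On the demand curve, the marginal buyer's willingness to pay at Q = 410 is (716 - 410) = 306.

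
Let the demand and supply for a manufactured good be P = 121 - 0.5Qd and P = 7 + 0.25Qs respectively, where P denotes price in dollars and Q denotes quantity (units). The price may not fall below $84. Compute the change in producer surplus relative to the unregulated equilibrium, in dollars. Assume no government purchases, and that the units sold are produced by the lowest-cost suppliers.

2125.5

Rearranging demand gives Qd = 242 - 2P; rearranging supply gives Qs = 4P - 28. In a free market, 242 - 2P = 4P - 28 gives the equilibrium P* = 45, Q* = 152.
The floor of 84 is above the equilibrium price 45, so it binds.
At P = 84: Qd = 242 - 2·84 = 74 and Qs = 4·84 - 28 = 308.
Producer surplus without the control is ½ · (45 - 7) · 152 = 2888.
With the floor, 74 units are sold at 84. The supply price at Q = 74 is 25.5, so PS = ½ · [(84 - 7) + (84 - 25.5)] · 74 = 5013.5.
Change in producer surplus = 5013.5 - 2888 = 2125.5.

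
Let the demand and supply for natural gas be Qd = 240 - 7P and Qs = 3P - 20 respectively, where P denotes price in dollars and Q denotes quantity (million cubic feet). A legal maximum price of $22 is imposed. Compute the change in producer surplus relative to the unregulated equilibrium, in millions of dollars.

-208

Without the control the market clears where 240 - 7P = 3P - 20, i.e. P* = 26 and Q* = 58.
The ceiling of 22 is below the equilibrium price 26, so it binds.
At P = 22: Qd = 240 - 7·22 = 86 and Qs = 3·22 - 20 = 46.
Producer surplus without the control is ½ · (26 - 20/3) · 58 = 1682/3.
With the ceiling, producers sell 46 units at 22, so PS = ½ · (22 - 20/3) · 46 = 1058/3.
Change in producer surplus = 1058/3 - 1682/3 = -208.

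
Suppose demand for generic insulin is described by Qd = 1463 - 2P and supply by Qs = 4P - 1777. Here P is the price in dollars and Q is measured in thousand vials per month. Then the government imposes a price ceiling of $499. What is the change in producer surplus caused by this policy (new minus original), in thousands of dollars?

-12341

Without the control the market clears where 1463 - 2P = 4P - 1777, i.e. P* = 540 and Q* = 383.
Because the ceiling (499) lies below the market-clearing price, it is binding.
At P = 499: Qd = 1463 - 2·499 = 465 and Qs = 4·499 - 1777 = 219.
Producer surplus without the control is ½ · (540 - 444.25) · 383 = 18336.125.
With the ceiling, producers sell 219 units at 499, so PS = ½ · (499 - 444.25) · 219 = 5995.125.
Change in producer surplus = 5995.125 - 18336.125 = -12341.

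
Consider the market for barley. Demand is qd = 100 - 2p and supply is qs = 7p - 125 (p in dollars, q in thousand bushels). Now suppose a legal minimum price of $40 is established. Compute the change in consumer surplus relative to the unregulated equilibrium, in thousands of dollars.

Setting quantity demanded equal to quantity supplied, 100 - 2p = 7p - 125, gives p* = 25 and q* = 50.
The floor of 40 is above the equilibrium price 25, so it binds.
At p = 40: qd = 100 - 2·40 = 20 and qs = 7·40 - 125 = 155.
Consumer surplus without the control is ½ · (50 - 25) · 50 = 625.
With the floor, consumers buy 20 units at 40, so CS = ½ · (50 - 40) · 20 = 100.
Change in consumer surplus = 100 - 625 = -525.

-525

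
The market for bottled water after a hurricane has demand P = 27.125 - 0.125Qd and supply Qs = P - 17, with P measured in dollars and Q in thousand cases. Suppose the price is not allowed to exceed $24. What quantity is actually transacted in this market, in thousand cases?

Rearranging demand gives Qd = 217 - 8P. Setting quantity demanded equal to quantity supplied, 217 - 8P = P - 17, gives P* = 26 and Q* = 9.
Because the ceiling (24) lies below the market-clearing price, it is binding.
At P = 24: Qd = 217 - 8·24 = 25 and Qs = 24 - 17 = 7.
The quantity actually transacted is the short side, supply: 7.

7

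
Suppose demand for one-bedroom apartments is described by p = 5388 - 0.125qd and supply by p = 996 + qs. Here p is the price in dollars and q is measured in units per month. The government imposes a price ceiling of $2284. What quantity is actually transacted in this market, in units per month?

1288

Rearranging demand gives qd = 43104 - 8p; rearranging supply gives qs = p - 996. Equilibrium: 43104 - 8p = p - 996, so 44100 = 9p and p* = 4900, q* = 3904.
Because the ceiling (2284) lies below the market-clearing price, it is binding.
At p = 2284: qd = 43104 - 8·2284 = 24832 and qs = 2284 - 996 = 1288.
The quantity actually transacted is the short side, supply: 1288.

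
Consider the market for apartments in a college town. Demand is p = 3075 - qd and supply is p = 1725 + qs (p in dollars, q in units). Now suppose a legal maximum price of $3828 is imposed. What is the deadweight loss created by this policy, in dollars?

Rearranging demand gives qd = 3075 - p; rearranging supply gives qs = p - 1725. Equilibrium: 3075 - p = p - 1725, so 4800 = 2p and p* = 2400, q* = 675.
The ceiling of 3828 is above the equilibrium price 2400, so it is not binding; the market clears at p* = 2400, q* = 675.
Since the control does not bind, no trades are prevented and deadweight loss is zero.

0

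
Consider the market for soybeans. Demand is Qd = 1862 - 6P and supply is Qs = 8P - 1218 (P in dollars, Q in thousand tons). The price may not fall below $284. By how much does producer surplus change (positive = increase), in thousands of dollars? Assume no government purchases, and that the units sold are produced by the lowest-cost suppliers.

896

Equilibrium: 1862 - 6P = 8P - 1218, so 3080 = 14P and P* = 220, Q* = 542.
The floor of 284 is above the equilibrium price 220, so it binds.
At P = 284: Qd = 1862 - 6·284 = 158 and Qs = 8·284 - 1218 = 1054.
Producer surplus without the control is ½ · (220 - 152.25) · 542 = 18360.25.
With the floor, 158 units are sold at 284. The supply price at Q = 158 is 172, so PS = ½ · [(284 - 152.25) + (284 - 172)] · 158 = 19256.25.
Change in producer surplus = 19256.25 - 18360.25 = 896.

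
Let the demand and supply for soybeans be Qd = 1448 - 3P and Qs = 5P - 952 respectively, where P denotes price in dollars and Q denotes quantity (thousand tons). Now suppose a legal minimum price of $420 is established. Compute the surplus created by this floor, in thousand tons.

Setting quantity demanded equal to quantity supplied, 1448 - 3P = 5P - 952, gives P* = 300 and Q* = 548.
The floor of 420 is above the equilibrium price 300, so it binds.
At P = 420: Qd = 1448 - 3·420 = 188 and Qs = 5·420 - 952 = 1148.
Surplus = Qs - Qd = 1148 - 188 = 960.

960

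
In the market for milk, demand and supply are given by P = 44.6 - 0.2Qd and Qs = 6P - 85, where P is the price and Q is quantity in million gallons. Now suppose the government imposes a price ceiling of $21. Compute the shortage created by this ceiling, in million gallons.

Rearranging demand gives Qd = 223 - 5P. Setting quantity demanded equal to quantity supplied, 223 - 5P = 6P - 85, gives P* = 28 and Q* = 83.
Because the ceiling (21) lies below the market-clearing price, it is binding.
At P = 21: Qd = 223 - 5·21 = 118 and Qs = 6·21 - 85 = 41.
Shortage = Qd - Qs = 118 - 41 = 77.

77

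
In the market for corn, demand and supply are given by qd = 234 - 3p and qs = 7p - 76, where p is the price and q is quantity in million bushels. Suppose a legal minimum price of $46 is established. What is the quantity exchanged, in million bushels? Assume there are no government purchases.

96

Without the control the market clears where 234 - 3p = 7p - 76, i.e. p* = 31 and q* = 141.
The floor of 46 is above the equilibrium price 31, so it binds.
At p = 46: qd = 234 - 3·46 = 96 and qs = 7·46 - 76 = 246.
The quantity actually transacted is the short side, demand: 96.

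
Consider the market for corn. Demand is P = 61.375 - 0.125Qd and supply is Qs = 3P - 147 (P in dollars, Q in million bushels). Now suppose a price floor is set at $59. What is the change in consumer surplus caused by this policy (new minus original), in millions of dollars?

-23

Rearranging demand gives Qd = 491 - 8P. Without the control the market clears where 491 - 8P = 3P - 147, i.e. P* = 58 and Q* = 27.
Since 59 > 58, the floor is binding.
At P = 59: Qd = 491 - 8·59 = 19 and Qs = 3·59 - 147 = 30.
Consumer surplus without the control is ½ · (61.375 - 58) · 27 = 45.5625.
With the floor, consumers buy 19 units at 59, so CS = ½ · (61.375 - 59) · 19 = 22.5625.
Change in consumer surplus = 22.5625 - 45.5625 = -23.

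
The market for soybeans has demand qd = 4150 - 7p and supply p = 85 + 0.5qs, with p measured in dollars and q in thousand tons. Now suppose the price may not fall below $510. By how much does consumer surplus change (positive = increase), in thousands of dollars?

-20550

Rearranging supply gives qs = 2p - 170. In a free market, 4150 - 7p = 2p - 170 gives the equilibrium p* = 480, q* = 790.
Since 510 > 480, the floor is binding.
At p = 510: qd = 4150 - 7·510 = 580 and qs = 2·510 - 170 = 850.
Consumer surplus without the control is ½ · (4150/7 - 480) · 790 = 312050/7.
With the floor, consumers buy 580 units at 510, so CS = ½ · (4150/7 - 510) · 580 = 168200/7.
Change in consumer surplus = 168200/7 - 312050/7 = -20550.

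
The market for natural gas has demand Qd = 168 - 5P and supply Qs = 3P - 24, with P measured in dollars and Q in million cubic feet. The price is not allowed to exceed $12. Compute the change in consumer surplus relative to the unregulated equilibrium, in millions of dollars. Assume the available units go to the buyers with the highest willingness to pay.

Setting quantity demanded equal to quantity supplied, 168 - 5P = 3P - 24, gives P* = 24 and Q* = 48.
The ceiling of 12 is below the equilibrium price 24, so it binds.
At P = 12: Qd = 168 - 5·12 = 108 and Qs = 3·12 - 24 = 12.
Consumer surplus without the control is ½ · (33.6 - 24) · 48 = 230.4.
With the ceiling, 12 units are sold at 12 (assume they go to the highest-value buyers). The demand price at Q = 12 is 31.2, so CS = ½ · [(33.6 - 12) + (31.2 - 12)] · 12 = 244.8.
Change in consumer surplus = 244.8 - 230.4 = 14.4.

14.4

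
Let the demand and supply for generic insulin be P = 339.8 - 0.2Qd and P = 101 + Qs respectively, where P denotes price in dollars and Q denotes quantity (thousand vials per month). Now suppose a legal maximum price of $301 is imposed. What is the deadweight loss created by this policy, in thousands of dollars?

Rearranging demand gives Qd = 1699 - 5P; rearranging supply gives Qs = P - 101. In a free market, 1699 - 5P = P - 101 gives the equilibrium P* = 300, Q* = 199.
The ceiling of 301 is above the equilibrium price 300, so it is not binding; the market clears at P* = 300, Q* = 199.
Since the control does not bind, no trades are prevented and deadweight loss is zero.

0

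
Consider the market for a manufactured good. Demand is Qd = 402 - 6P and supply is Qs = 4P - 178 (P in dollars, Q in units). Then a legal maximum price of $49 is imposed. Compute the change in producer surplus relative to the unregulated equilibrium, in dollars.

-324

Setting quantity demanded equal to quantity supplied, 402 - 6P = 4P - 178, gives P* = 58 and Q* = 54.
The ceiling of 49 is below the equilibrium price 58, so it binds.
At P = 49: Qd = 402 - 6·49 = 108 and Qs = 4·49 - 178 = 18.
Producer surplus without the control is ½ · (58 - 44.5) · 54 = 364.5.
With the ceiling, producers sell 18 units at 49, so PS = ½ · (49 - 44.5) · 18 = 40.5.
Change in producer surplus = 40.5 - 364.5 = -324.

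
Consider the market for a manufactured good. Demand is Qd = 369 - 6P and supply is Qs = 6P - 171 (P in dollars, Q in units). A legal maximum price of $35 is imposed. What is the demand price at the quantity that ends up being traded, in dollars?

Equilibrium: 369 - 6P = 6P - 171, so 540 = 12P and P* = 45, Q* = 99.
The ceiling of 35 is below the equilibrium price 45, so it binds.
At P = 35: Qd = 369 - 6·35 = 159 and Qs = 6·35 - 171 = 39.
Only 39 units reach the market. On the demand curve, the marginal buyer's willingness to pay at Q = 39 is (369 - 39)/6 = 55.

55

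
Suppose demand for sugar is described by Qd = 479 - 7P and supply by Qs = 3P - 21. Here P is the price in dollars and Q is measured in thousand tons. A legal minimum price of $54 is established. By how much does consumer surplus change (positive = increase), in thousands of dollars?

Setting quantity demanded equal to quantity supplied, 479 - 7P = 3P - 21, gives P* = 50 and Q* = 129.
The floor of 54 is above the equilibrium price 50, so it binds.
At P = 54: Qd = 479 - 7·54 = 101 and Qs = 3·54 - 21 = 141.
Consumer surplus without the control is ½ · (479/7 - 50) · 129 = 16641/14.
With the floor, consumers buy 101 units at 54, so CS = ½ · (479/7 - 54) · 101 = 10201/14.
Change in consumer surplus = 10201/14 - 16641/14 = -460.

-460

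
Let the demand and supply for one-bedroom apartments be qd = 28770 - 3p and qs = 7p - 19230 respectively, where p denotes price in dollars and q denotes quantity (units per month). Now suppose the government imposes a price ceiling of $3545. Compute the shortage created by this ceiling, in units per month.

Equilibrium: 28770 - 3p = 7p - 19230, so 48000 = 10p and p* = 4800, q* = 14370.
Since 3545 < 4800, the ceiling is binding.
At p = 3545: qd = 28770 - 3·3545 = 18135 and qs = 7·3545 - 19230 = 5585.
Shortage = qd - qs = 18135 - 5585 = 12550.

12550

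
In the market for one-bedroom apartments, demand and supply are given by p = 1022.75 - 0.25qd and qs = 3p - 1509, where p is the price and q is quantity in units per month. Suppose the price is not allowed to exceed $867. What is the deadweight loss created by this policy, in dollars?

Rearranging demand gives qd = 4091 - 4p. Equilibrium: 4091 - 4p = 3p - 1509, so 5600 = 7p and p* = 800, q* = 891.
The ceiling of 867 is above the equilibrium price 800, so it is not binding; the market clears at p* = 800, q* = 891.
Since the control does not bind, no trades are prevented and deadweight loss is zero.

0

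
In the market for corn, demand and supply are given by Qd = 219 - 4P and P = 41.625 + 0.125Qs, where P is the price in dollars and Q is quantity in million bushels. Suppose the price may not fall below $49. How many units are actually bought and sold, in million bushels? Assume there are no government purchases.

23

Rearranging supply gives Qs = 8P - 333. Without the control the market clears where 219 - 4P = 8P - 333, i.e. P* = 46 and Q* = 35.
Since 49 > 46, the floor is binding.
At P = 49: Qd = 219 - 4·49 = 23 and Qs = 8·49 - 333 = 59.
The quantity actually transacted is the short side, demand: 23.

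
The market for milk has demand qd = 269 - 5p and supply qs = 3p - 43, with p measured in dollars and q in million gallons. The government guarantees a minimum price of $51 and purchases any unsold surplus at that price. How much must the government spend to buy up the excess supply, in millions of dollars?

4896

Without the control the market clears where 269 - 5p = 3p - 43, i.e. p* = 39 and q* = 74.
The floor of 51 is above the equilibrium price 39, so it binds.
At p = 51: qd = 269 - 5·51 = 14 and qs = 3·51 - 43 = 110.
Surplus = qs - qd = 96.
Government expenditure = surplus × support price = 96 × 51 = 4896.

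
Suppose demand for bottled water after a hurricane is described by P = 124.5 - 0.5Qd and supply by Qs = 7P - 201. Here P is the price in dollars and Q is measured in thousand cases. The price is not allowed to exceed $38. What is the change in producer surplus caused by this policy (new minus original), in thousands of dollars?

-1284

Rearranging demand gives Qd = 249 - 2P. Setting quantity demanded equal to quantity supplied, 249 - 2P = 7P - 201, gives P* = 50 and Q* = 149.
Since 38 < 50, the ceiling is binding.
At P = 38: Qd = 249 - 2·38 = 173 and Qs = 7·38 - 201 = 65.
Producer surplus without the control is ½ · (50 - 201/7) · 149 = 22201/14.
With the ceiling, producers sell 65 units at 38, so PS = ½ · (38 - 201/7) · 65 = 4225/14.
Change in producer surplus = 4225/14 - 22201/14 = -1284.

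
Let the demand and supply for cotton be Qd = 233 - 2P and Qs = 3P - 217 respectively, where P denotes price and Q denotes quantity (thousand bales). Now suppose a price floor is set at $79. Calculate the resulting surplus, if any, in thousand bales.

Equilibrium: 233 - 2P = 3P - 217, so 450 = 5P and P* = 90, Q* = 53.
The floor of 79 is below the equilibrium price 90, so it is not binding; the market clears at P* = 90, Q* = 53.
Since the control does not bind, there is no surplus.

0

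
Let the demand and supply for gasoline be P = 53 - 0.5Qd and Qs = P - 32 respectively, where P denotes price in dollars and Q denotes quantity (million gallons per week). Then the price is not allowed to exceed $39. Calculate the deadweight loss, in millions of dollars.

Rearranging demand gives Qd = 106 - 2P. In a free market, 106 - 2P = P - 32 gives the equilibrium P* = 46, Q* = 14.
Since 39 < 46, the ceiling is binding.
At P = 39: Qd = 106 - 2·39 = 28 and Qs = 39 - 32 = 7.
Quantity traded falls to 7. At Q = 7 the demand price is (106 - 7)/2 = 49.5 and the supply price is 32 + 7 = 39.
Deadweight loss = ½ · (49.5 - 39) · (14 - 7) = ½ · 10.5 · 7 = 36.75.

36.75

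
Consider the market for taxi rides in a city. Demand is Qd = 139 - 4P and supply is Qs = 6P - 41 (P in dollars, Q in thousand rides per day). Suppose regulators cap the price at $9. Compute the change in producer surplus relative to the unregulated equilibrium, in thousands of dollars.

In a free market, 139 - 4P = 6P - 41 gives the equilibrium P* = 18, Q* = 67.
Because the ceiling (9) lies below the market-clearing price, it is binding.
At P = 9: Qd = 139 - 4·9 = 103 and Qs = 6·9 - 41 = 13.
Producer surplus without the control is ½ · (18 - 41/6) · 67 = 4489/12.
With the ceiling, producers sell 13 units at 9, so PS = ½ · (9 - 41/6) · 13 = 169/12.
Change in producer surplus = 169/12 - 4489/12 = -360.

-360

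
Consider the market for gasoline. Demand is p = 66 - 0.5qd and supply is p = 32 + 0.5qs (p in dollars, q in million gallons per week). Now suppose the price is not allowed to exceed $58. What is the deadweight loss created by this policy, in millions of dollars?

0

Rearranging demand gives qd = 132 - 2p; rearranging supply gives qs = 2p - 64. Equilibrium: 132 - 2p = 2p - 64, so 196 = 4p and p* = 49, q* = 34.
Since 58 is above p* = 49, the ceiling does not bind and the free-market outcome prevails.
Since the control does not bind, no trades are prevented and deadweight loss is zero.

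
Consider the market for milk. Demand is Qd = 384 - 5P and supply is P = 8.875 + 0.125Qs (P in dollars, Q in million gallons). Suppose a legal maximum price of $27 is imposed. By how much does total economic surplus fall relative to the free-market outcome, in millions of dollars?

Rearranging supply gives Qs = 8P - 71. In a free market, 384 - 5P = 8P - 71 gives the equilibrium P* = 35, Q* = 209.
Because the ceiling (27) lies below the market-clearing price, it is binding.
At P = 27: Qd = 384 - 5·27 = 249 and Qs = 8·27 - 71 = 145.
Quantity traded falls to 145. At Q = 145 the demand price is (384 - 145)/5 = 47.8 and the supply price is (71 + 145)/8 = 27.
Deadweight loss = ½ · (47.8 - 27) · (209 - 145) = ½ · 20.8 · 64 = 665.6.

665.6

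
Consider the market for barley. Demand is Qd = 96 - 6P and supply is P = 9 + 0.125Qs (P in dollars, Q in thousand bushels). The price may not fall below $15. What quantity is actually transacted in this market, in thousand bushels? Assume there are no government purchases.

6

Rearranging supply gives Qs = 8P - 72. Without the control the market clears where 96 - 6P = 8P - 72, i.e. P* = 12 and Q* = 24.
The floor of 15 is above the equilibrium price 12, so it binds.
At P = 15: Qd = 96 - 6·15 = 6 and Qs = 8·15 - 72 = 48.
The quantity actually transacted is the short side, demand: 6.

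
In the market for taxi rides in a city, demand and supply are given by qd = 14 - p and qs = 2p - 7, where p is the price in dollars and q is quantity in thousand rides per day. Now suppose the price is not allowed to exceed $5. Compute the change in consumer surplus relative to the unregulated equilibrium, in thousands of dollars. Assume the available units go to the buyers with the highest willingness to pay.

-2

In a free market, 14 - p = 2p - 7 gives the equilibrium p* = 7, q* = 7.
Because the ceiling (5) lies below the market-clearing price, it is binding.
At p = 5: qd = 14 - 5 = 9 and qs = 2·5 - 7 = 3.
Consumer surplus without the control is ½ · (14 - 7) · 7 = 24.5.
With the ceiling, 3 units are sold at 5 (assume they go to the highest-value buyers). The demand price at q = 3 is 11, so CS = ½ · [(14 - 5) + (11 - 5)] · 3 = 22.5.
Change in consumer surplus = 22.5 - 24.5 = -2.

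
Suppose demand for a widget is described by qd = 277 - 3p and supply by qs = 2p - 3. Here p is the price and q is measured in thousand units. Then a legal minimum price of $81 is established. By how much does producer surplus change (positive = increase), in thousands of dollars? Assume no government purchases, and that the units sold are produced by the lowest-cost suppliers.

-556.25

Without the control the market clears where 277 - 3p = 2p - 3, i.e. p* = 56 and q* = 109.
Since 81 > 56, the floor is binding.
At p = 81: qd = 277 - 3·81 = 34 and qs = 2·81 - 3 = 159.
Producer surplus without the control is ½ · (56 - 1.5) · 109 = 2970.25.
With the floor, 34 units are sold at 81. The supply price at q = 34 is 18.5, so PS = ½ · [(81 - 1.5) + (81 - 18.5)] · 34 = 2414.
Change in producer surplus = 2414 - 2970.25 = -556.25.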